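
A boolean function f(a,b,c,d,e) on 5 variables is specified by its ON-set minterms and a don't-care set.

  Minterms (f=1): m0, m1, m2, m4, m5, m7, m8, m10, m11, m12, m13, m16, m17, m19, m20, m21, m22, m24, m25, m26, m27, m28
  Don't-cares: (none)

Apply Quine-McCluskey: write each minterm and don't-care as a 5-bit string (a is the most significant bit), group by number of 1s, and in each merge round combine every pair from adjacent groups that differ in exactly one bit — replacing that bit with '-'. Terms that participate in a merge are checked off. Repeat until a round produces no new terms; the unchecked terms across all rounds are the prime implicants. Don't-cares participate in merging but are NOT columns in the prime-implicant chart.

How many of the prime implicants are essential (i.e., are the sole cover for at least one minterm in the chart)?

[col 0] 00000*, 00001*, 00010*, 00100*, 00101*, 00111*, 01000*, 01010*, 01011*, 01100*, 01101*, 10000*, 10001*, 10011*, 10100*, 10101*, 10110*, 11000*, 11001*, 11010*, 11011*, 11100*
[col 1] -0000*, -0001*, -0100*, -0101*, -1000*, -1010*, -1011*, -1100*, 0-000*, 0-010*, 0-100*, 0-101*, 00-00*, 00-01*, 000-0*, 0000-*, 001-1, 0010-*, 01-00*, 010-0*, 0101-*, 0110-*, 1-000*, 1-001*, 1-011*, 1-100*, 10-00*, 10-01*, 100-1*, 1000-*, 101-0, 1010-*, 11-00*, 110-0*, 110-1*, 1100-*, 1101-*
[col 2] --000*, --100*, -0-00*, -0-01*, -000-*, -010-*, -1-00*, -10-0, -101-, 0--00*, 0-0-0, 0-10-, 00-0-*, 1--00*, 1-0-1, 1-00-, 10-0-*, 110--
[col 3] ---00, -0-0-
Prime implicants: ---00, -0-0-, -10-0, -101-, 0-0-0, 0-10-, 001-1, 1-0-1, 1-00-, 101-0, 110--
PI chart (minterm → PIs covering it):
  0 | ---00,-0-0-,0-0-0
  1 | -0-0-  (sole → essential)
  2 | 0-0-0  (sole → essential)
  4 | ---00,-0-0-,0-10-
  5 | -0-0-,0-10-,001-1
  7 | 001-1  (sole → essential)
  8 | ---00,-10-0,0-0-0
  10 | -10-0,-101-,0-0-0
  11 | -101-  (sole → essential)
  12 | ---00,0-10-
  13 | 0-10-  (sole → essential)
  16 | ---00,-0-0-,1-00-
  17 | -0-0-,1-0-1,1-00-
  19 | 1-0-1  (sole → essential)
  20 | ---00,-0-0-,101-0
  21 | -0-0-  (sole → essential)
  22 | 101-0  (sole → essential)
  24 | ---00,-10-0,1-00-,110--
  25 | 1-0-1,1-00-,110--
  26 | -10-0,-101-,110--
  27 | -101-,1-0-1,110--
  28 | ---00  (sole → essential)
Essential prime implicants: ---00, -0-0-, -101-, 0-0-0, 0-10-, 001-1, 1-0-1, 101-0

8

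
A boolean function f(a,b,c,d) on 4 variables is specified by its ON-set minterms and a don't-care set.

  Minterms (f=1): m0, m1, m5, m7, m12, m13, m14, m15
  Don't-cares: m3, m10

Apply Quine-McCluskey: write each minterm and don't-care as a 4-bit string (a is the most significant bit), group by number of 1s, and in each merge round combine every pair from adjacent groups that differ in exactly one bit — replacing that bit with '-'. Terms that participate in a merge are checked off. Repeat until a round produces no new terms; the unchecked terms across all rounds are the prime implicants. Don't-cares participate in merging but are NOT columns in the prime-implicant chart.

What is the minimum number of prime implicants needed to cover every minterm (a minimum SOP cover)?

Round 0: 0000✓ 0001✓ 0011✓ 0101✓ 0111✓ 1010✓ 1100✓ 1101✓ 1110✓ 1111✓
Round 1: -101✓ -111✓ 0-01✓ 0-11✓ 00-1✓ 000- 01-1✓ 1-10 11-0✓ 11-1✓ 110-✓ 111-✓
Round 2: -1-1 0--1 11--
PIs = {-1-1, 0--1, 000-, 1-10, 11--}
Coverage chart:
  m0: 000- ←essential
  m1: 0--1,000-
  m5: -1-1,0--1
  m7: -1-1,0--1
  m12: 11-- ←essential
  m13: -1-1,11--
  m14: 1-10,11--
  m15: -1-1,11--
Essential: 000-, 11--
Petrick residual → -1-1
Min cover (3 terms): bd + a'b'c' + ab

3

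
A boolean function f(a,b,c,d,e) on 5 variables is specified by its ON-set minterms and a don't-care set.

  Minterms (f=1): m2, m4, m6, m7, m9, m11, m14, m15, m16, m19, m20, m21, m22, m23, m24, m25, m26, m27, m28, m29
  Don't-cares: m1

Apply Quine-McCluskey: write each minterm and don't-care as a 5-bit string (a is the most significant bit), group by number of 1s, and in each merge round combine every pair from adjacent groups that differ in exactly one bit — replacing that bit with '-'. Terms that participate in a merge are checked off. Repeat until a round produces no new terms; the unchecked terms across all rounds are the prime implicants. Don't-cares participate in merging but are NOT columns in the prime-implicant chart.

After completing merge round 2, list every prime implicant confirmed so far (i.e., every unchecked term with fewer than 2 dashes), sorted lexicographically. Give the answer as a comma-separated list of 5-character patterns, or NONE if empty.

[col 0] 00001*, 00010*, 00100*, 00110*, 00111*, 01001*, 01011*, 01110*, 01111*, 10000*, 10011*, 10100*, 10101*, 10110*, 10111*, 11000*, 11001*, 11010*, 11011*, 11100*, 11101*
[col 1] -0100*, -0110*, -0111*, -1001*, -1011*, 0-001, 0-110*, 0-111*, 00-10, 001-0*, 0011-*, 01-11, 010-1*, 0111-*, 1-000*, 1-011, 1-100*, 1-101*, 10-00*, 10-11, 101-0*, 101-1*, 1010-*, 1011-*, 11-00*, 11-01*, 110-0*, 110-1*, 1100-*, 1101-*, 1110-*
[col 2] -01-0, -011-, -10-1, 0-11-, 1--00, 1-10-, 101--, 11-0-, 110--
Prime implicants: -01-0, -011-, -10-1, 0-001, 0-11-, 00-10, 01-11, 1--00, 1-011, 1-10-, 10-11, 101--, 11-0-, 110--

0-001, 00-10, 01-11, 1-011, 10-11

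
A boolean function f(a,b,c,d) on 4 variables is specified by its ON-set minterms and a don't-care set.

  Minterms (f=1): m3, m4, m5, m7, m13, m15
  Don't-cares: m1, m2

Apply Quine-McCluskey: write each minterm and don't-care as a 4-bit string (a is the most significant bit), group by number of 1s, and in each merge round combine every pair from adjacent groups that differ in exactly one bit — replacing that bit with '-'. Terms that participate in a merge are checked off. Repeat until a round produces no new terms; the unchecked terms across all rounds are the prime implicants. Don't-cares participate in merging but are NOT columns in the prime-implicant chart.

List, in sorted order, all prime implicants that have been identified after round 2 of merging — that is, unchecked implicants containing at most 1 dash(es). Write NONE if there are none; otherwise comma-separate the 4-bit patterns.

001-, 010-

Round 0: 0001✓ 0010✓ 0011✓ 0100✓ 0101✓ 0111✓ 1101✓ 1111✓
Round 1: -101✓ -111✓ 0-01✓ 0-11✓ 00-1✓ 001- 01-1✓ 010- 11-1✓
Round 2: -1-1 0--1
PIs = {-1-1, 0--1, 001-, 010-}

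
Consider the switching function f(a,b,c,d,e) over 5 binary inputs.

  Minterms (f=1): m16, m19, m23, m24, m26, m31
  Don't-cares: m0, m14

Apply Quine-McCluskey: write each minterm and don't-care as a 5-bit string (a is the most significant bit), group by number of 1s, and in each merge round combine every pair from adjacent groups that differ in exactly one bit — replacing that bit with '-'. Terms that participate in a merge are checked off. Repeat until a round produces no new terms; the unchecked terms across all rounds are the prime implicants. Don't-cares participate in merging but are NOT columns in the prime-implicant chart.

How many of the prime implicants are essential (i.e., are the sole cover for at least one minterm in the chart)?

3

[col 0] 00000*, 01110, 10000*, 10011*, 10111*, 11000*, 11010*, 11111*
[col 1] -0000, 1-000, 1-111, 10-11, 110-0
Prime implicants: -0000, 01110, 1-000, 1-111, 10-11, 110-0
PI chart (minterm → PIs covering it):
  16 | -0000,1-000
  19 | 10-11  (sole → essential)
  23 | 1-111,10-11
  24 | 1-000,110-0
  26 | 110-0  (sole → essential)
  31 | 1-111  (sole → essential)
Essential prime implicants: 1-111, 10-11, 110-0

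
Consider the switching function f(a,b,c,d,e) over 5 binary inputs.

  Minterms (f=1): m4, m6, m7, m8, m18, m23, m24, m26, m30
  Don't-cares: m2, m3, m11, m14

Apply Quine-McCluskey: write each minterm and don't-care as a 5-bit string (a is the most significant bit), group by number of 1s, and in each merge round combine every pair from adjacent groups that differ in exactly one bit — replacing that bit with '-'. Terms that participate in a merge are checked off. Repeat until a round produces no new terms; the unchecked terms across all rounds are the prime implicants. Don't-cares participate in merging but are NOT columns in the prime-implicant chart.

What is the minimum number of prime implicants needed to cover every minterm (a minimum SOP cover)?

[col 0] 00010*, 00011*, 00100*, 00110*, 00111*, 01000*, 01011*, 01110*, 10010*, 10111*, 11000*, 11010*, 11110*
[col 1] -0010, -0111, -1000, -1110, 0-011, 0-110, 00-10*, 00-11*, 0001-*, 001-0, 0011-*, 1-010, 11-10, 110-0
[col 2] 00-1-
Prime implicants: -0010, -0111, -1000, -1110, 0-011, 0-110, 00-1-, 001-0, 1-010, 11-10, 110-0
PI chart (minterm → PIs covering it):
  4 | 001-0  (sole → essential)
  6 | 0-110,00-1-,001-0
  7 | -0111,00-1-
  8 | -1000  (sole → essential)
  18 | -0010,1-010
  23 | -0111  (sole → essential)
  24 | -1000,110-0
  26 | 1-010,11-10,110-0
  30 | -1110,11-10
Essential prime implicants: -0111, -1000, 001-0
Petrick residual → -0010, 11-10
Minimum SOP uses 5 PIs: b'c'de' + b'cde + bc'd'e' + a'b'ce' + abde'

5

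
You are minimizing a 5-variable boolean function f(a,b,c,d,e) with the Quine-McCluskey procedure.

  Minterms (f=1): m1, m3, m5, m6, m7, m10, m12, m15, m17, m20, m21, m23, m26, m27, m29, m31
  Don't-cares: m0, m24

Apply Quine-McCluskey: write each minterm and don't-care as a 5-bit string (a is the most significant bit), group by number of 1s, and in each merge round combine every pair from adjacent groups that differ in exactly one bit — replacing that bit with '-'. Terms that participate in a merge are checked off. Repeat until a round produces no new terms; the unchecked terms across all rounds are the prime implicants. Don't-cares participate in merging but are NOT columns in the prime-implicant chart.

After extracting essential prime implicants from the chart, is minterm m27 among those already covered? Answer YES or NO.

Round 0: 00000✓ 00001✓ 00011✓ 00101✓ 00110✓ 00111✓ 01010✓ 01100 01111✓ 10001✓ 10100✓ 10101✓ 10111✓ 11000✓ 11010✓ 11011✓ 11101✓ 11111✓
Round 1: -0001✓ -0101✓ -0111✓ -1010 -1111✓ 0-111✓ 00-01✓ 00-11✓ 000-1✓ 0000- 001-1✓ 0011- 1-101✓ 1-111✓ 10-01✓ 101-1✓ 1010- 11-11 110-0 1101- 111-1✓
Round 2: --111 -0-01 -01-1 00--1 1-1-1
PIs = {--111, -0-01, -01-1, -1010, 00--1, 0000-, 0011-, 01100, 1-1-1, 1010-, 11-11, 110-0, 1101-}
Coverage chart:
  m1: -0-01,00--1,0000-
  m3: 00--1 ←essential
  m5: -0-01,-01-1,00--1
  m6: 0011- ←essential
  m7: --111,-01-1,00--1,0011-
  m10: -1010 ←essential
  m12: 01100 ←essential
  m15: --111 ←essential
  m17: -0-01 ←essential
  m20: 1010- ←essential
  m21: -0-01,-01-1,1-1-1,1010-
  m23: --111,-01-1,1-1-1
  m26: -1010,110-0,1101-
  m27: 11-11,1101-
  m29: 1-1-1 ←essential
  m31: --111,1-1-1,11-11
Essential: --111, -0-01, -1010, 00--1, 0011-, 01100, 1-1-1, 1010-

NO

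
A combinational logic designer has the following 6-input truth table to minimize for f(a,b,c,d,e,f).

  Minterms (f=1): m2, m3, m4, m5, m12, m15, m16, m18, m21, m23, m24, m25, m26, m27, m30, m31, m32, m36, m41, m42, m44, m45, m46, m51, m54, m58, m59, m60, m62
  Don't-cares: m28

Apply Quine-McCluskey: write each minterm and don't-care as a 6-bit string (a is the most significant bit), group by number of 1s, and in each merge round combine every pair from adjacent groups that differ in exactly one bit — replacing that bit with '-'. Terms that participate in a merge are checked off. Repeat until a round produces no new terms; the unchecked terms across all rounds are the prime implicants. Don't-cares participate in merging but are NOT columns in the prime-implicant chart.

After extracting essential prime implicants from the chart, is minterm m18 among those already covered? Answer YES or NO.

YES

Round 0: 000010✓ 000011✓ 000100✓ 000101✓ 001100✓ 001111✓ 010000✓ 010010✓ 010101✓ 010111✓ 011000✓ 011001✓ 011010✓ 011011✓ 011100✓ 011110✓ 011111✓ 100000✓ 100100✓ 101001✓ 101010✓ 101100✓ 101101✓ 101110✓ 110011✓ 110110✓ 111010✓ 111011✓ 111100✓ 111110✓
Round 1: -00100✓ -01100✓ -11010✓ -11011✓ -11100✓ -11110✓ 0-0010 0-0101 0-1100✓ 0-1111 00-100✓ 00001- 00010- 01-000✓ 01-010✓ 01-111 0100-0✓ 0101-1 011-00✓ 011-10✓ 011-11✓ 0110-0✓ 0110-1✓ 01100-✓ 01101-✓ 0111-0✓ 01111-✓ 1-1010✓ 1-1100✓ 1-1110✓ 10-100✓ 100-00 101-01 101-10✓ 1011-0✓ 10110- 11-011 11-110 111-10✓ 11101-✓ 1111-0✓
Round 2: --1100 -0-100 -11-10 -1101- -111-0 01-0-0 011--0 011-1- 0110-- 1-1-10 1-11-0
PIs = {--1100, -0-100, -11-10, -1101-, -111-0, 0-0010, 0-0101, 0-1111, 00001-, 00010-, 01-0-0, 01-111, 0101-1, 011--0, 011-1-, 0110--, 1-1-10, 1-11-0, 100-00, 101-01, 10110-, 11-011, 11-110}
Coverage chart:
  m2: 0-0010,00001-
  m3: 00001- ←essential
  m4: -0-100,00010-
  m5: 0-0101,00010-
  m12: --1100,-0-100
  m15: 0-1111 ←essential
  m16: 01-0-0 ←essential
  m18: 0-0010,01-0-0
  m21: 0-0101,0101-1
  m23: 01-111,0101-1
  m24: 01-0-0,011--0,0110--
  m25: 0110-- ←essential
  m26: -11-10,-1101-,01-0-0,011--0,011-1-,0110--
  m27: -1101-,011-1-,0110--
  m30: -11-10,-111-0,011--0,011-1-
  m31: 0-1111,01-111,011-1-
  m32: 100-00 ←essential
  m36: -0-100,100-00
  m41: 101-01 ←essential
  m42: 1-1-10 ←essential
  m44: --1100,-0-100,1-11-0,10110-
  m45: 101-01,10110-
  m46: 1-1-10,1-11-0
  m51: 11-011 ←essential
  m54: 11-110 ←essential
  m58: -11-10,-1101-,1-1-10
  m59: -1101-,11-011
  m60: --1100,-111-0,1-11-0
  m62: -11-10,-111-0,1-1-10,1-11-0,11-110
Essential: 0-1111, 00001-, 01-0-0, 0110--, 1-1-10, 100-00, 101-01, 11-011, 11-110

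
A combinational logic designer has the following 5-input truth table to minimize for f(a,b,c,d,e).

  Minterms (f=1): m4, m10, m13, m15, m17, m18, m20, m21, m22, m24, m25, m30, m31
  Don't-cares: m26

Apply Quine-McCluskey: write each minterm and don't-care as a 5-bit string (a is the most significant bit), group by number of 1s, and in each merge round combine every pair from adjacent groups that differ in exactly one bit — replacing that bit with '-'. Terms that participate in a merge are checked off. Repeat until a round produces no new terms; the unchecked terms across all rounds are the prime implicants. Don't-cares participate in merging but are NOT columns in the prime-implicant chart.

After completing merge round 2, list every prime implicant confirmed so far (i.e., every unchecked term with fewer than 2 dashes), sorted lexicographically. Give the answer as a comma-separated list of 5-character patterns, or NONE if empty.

-0100, -1010, -1111, 011-1, 1-001, 10-01, 101-0, 1010-, 110-0, 1100-, 1111-

[col 0] 00100*, 01010*, 01101*, 01111*, 10001*, 10010*, 10100*, 10101*, 10110*, 11000*, 11001*, 11010*, 11110*, 11111*
[col 1] -0100, -1010, -1111, 011-1, 1-001, 1-010*, 1-110*, 10-01, 10-10*, 101-0, 1010-, 11-10*, 110-0, 1100-, 1111-
[col 2] 1--10
Prime implicants: -0100, -1010, -1111, 011-1, 1--10, 1-001, 10-01, 101-0, 1010-, 110-0, 1100-, 1111-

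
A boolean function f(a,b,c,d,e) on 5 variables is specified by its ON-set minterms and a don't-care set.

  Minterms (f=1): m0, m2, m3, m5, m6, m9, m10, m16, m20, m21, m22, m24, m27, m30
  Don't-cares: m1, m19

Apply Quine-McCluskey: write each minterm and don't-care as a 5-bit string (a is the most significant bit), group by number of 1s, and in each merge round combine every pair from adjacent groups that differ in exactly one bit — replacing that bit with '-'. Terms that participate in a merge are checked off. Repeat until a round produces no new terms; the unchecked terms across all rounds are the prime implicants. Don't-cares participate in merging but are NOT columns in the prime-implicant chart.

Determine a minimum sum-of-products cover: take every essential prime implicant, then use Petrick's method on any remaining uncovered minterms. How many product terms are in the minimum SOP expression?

9

Round 0: 00000✓ 00001✓ 00010✓ 00011✓ 00101✓ 00110✓ 01001✓ 01010✓ 10000✓ 10011✓ 10100✓ 10101✓ 10110✓ 11000✓ 11011✓ 11110✓
Round 1: -0000 -0011 -0101 -0110 0-001 0-010 00-01 00-10 000-0✓ 000-1✓ 0000-✓ 0001-✓ 1-000 1-011 1-110 10-00 101-0 1010-
Round 2: 000--
PIs = {-0000, -0011, -0101, -0110, 0-001, 0-010, 00-01, 00-10, 000--, 1-000, 1-011, 1-110, 10-00, 101-0, 1010-}
Coverage chart:
  m0: -0000,000--
  m2: 0-010,00-10,000--
  m3: -0011,000--
  m5: -0101,00-01
  m6: -0110,00-10
  m9: 0-001 ←essential
  m10: 0-010 ←essential
  m16: -0000,1-000,10-00
  m20: 10-00,101-0,1010-
  m21: -0101,1010-
  m22: -0110,1-110,101-0
  m24: 1-000 ←essential
  m27: 1-011 ←essential
  m30: 1-110 ←essential
Essential: 0-001, 0-010, 1-000, 1-011, 1-110
Petrick residual → -0101, -0110, 000--, 10-00
Min cover (9 terms): b'cd'e + b'cde' + a'c'd'e + a'c'de' + a'b'c' + ac'd'e' + ac'de + acde' + ab'd'e'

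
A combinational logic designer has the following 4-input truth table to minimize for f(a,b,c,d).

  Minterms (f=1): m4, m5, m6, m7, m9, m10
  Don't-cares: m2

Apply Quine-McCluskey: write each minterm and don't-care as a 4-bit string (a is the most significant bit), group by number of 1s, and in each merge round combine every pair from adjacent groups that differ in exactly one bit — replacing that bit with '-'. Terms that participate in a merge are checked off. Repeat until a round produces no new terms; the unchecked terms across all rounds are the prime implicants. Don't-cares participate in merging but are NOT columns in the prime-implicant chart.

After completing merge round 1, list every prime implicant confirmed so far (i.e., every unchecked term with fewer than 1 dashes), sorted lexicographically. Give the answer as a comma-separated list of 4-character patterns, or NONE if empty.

Round 0: 0010✓ 0100✓ 0101✓ 0110✓ 0111✓ 1001 1010✓
Round 1: -010 0-10 01-0✓ 01-1✓ 010-✓ 011-✓
Round 2: 01--
PIs = {-010, 0-10, 01--, 1001}

1001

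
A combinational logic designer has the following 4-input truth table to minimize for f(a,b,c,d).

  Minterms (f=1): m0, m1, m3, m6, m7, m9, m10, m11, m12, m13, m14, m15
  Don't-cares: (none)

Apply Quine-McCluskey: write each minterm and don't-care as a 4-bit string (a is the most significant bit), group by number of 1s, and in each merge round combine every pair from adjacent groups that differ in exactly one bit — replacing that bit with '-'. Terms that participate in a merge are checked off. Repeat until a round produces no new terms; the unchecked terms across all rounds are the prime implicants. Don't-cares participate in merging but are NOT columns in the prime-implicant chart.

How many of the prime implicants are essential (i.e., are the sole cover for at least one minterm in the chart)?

4

Round 0: 0000✓ 0001✓ 0011✓ 0110✓ 0111✓ 1001✓ 1010✓ 1011✓ 1100✓ 1101✓ 1110✓ 1111✓
Round 1: -001✓ -011✓ -110✓ -111✓ 0-11✓ 00-1✓ 000- 011-✓ 1-01✓ 1-10✓ 1-11✓ 10-1✓ 101-✓ 11-0✓ 11-1✓ 110-✓ 111-✓
Round 2: --11 -0-1 -11- 1--1 1-1- 11--
PIs = {--11, -0-1, -11-, 000-, 1--1, 1-1-, 11--}
Coverage chart:
  m0: 000- ←essential
  m1: -0-1,000-
  m3: --11,-0-1
  m6: -11- ←essential
  m7: --11,-11-
  m9: -0-1,1--1
  m10: 1-1- ←essential
  m11: --11,-0-1,1--1,1-1-
  m12: 11-- ←essential
  m13: 1--1,11--
  m14: -11-,1-1-,11--
  m15: --11,-11-,1--1,1-1-,11--
Essential: -11-, 000-, 1-1-, 11--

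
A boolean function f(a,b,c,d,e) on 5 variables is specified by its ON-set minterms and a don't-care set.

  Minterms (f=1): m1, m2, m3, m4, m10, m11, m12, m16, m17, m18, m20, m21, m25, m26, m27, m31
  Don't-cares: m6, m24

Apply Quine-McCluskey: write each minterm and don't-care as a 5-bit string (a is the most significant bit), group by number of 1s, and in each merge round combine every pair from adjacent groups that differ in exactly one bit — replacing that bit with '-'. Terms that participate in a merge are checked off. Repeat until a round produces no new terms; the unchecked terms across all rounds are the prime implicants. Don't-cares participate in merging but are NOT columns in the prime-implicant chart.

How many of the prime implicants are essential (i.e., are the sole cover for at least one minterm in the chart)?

Round 0: 00001✓ 00010✓ 00011✓ 00100✓ 00110✓ 01010✓ 01011✓ 01100✓ 10000✓ 10001✓ 10010✓ 10100✓ 10101✓ 11000✓ 11001✓ 11010✓ 11011✓ 11111✓
Round 1: -0001 -0010✓ -0100 -1010✓ -1011✓ 0-010✓ 0-011✓ 0-100 00-10 000-1 0001-✓ 001-0 0101-✓ 1-000✓ 1-001✓ 1-010✓ 10-00✓ 10-01✓ 100-0✓ 1000-✓ 1010-✓ 11-11 110-0✓ 110-1✓ 1100-✓ 1101-✓
Round 2: --010 -101- 0-01- 1-0-0 1-00- 10-0- 110--
PIs = {--010, -0001, -0100, -101-, 0-01-, 0-100, 00-10, 000-1, 001-0, 1-0-0, 1-00-, 10-0-, 11-11, 110--}
Coverage chart:
  m1: -0001,000-1
  m2: --010,0-01-,00-10
  m3: 0-01-,000-1
  m4: -0100,0-100,001-0
  m10: --010,-101-,0-01-
  m11: -101-,0-01-
  m12: 0-100 ←essential
  m16: 1-0-0,1-00-,10-0-
  m17: -0001,1-00-,10-0-
  m18: --010,1-0-0
  m20: -0100,10-0-
  m21: 10-0- ←essential
  m25: 1-00-,110--
  m26: --010,-101-,1-0-0,110--
  m27: -101-,11-11,110--
  m31: 11-11 ←essential
Essential: 0-100, 10-0-, 11-11

3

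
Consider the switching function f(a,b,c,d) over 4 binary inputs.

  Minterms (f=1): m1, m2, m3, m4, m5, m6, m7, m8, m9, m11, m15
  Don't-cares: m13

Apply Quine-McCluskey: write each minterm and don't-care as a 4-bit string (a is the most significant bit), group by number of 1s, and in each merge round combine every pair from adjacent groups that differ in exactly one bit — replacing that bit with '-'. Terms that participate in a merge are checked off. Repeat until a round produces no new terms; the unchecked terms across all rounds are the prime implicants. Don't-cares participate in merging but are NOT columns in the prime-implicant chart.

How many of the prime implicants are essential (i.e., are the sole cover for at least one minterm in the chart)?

4

Round 0: 0001✓ 0010✓ 0011✓ 0100✓ 0101✓ 0110✓ 0111✓ 1000✓ 1001✓ 1011✓ 1101✓ 1111✓
Round 1: -001✓ -011✓ -101✓ -111✓ 0-01✓ 0-10✓ 0-11✓ 00-1✓ 001-✓ 01-0✓ 01-1✓ 010-✓ 011-✓ 1-01✓ 1-11✓ 10-1✓ 100- 11-1✓
Round 2: --01✓ --11✓ -0-1✓ -1-1✓ 0--1✓ 0-1- 01-- 1--1✓
Round 3: ---1
PIs = {---1, 0-1-, 01--, 100-}
Coverage chart:
  m1: ---1 ←essential
  m2: 0-1- ←essential
  m3: ---1,0-1-
  m4: 01-- ←essential
  m5: ---1,01--
  m6: 0-1-,01--
  m7: ---1,0-1-,01--
  m8: 100- ←essential
  m9: ---1,100-
  m11: ---1 ←essential
  m15: ---1 ←essential
Essential: ---1, 0-1-, 01--, 100-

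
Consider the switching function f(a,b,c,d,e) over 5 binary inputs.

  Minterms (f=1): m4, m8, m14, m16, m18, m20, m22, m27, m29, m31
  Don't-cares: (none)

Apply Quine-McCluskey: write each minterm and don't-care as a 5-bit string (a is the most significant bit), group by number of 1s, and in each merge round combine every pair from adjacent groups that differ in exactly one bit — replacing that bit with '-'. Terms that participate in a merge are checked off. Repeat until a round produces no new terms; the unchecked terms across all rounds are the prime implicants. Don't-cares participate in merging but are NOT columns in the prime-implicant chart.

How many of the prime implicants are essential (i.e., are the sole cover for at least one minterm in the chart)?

size-2^0 implicants → 00100(✓)  01000  01110  10000(✓)  10010(✓)  10100(✓)  10110(✓)  11011(✓)  11101(✓)  11111(✓)
size-2^1 implicants → -0100  10-00(✓)  10-10(✓)  100-0(✓)  101-0(✓)  11-11  111-1
size-2^2 implicants → 10--0
Unchecked terms (primes): -0100, 01000, 01110, 10--0, 11-11, 111-1
Minterm coverage:
  m4 ⊆ -0100 [E]
  m8 ⊆ 01000 [E]
  m14 ⊆ 01110 [E]
  m16 ⊆ 10--0 [E]
  m18 ⊆ 10--0 [E]
  m20 ⊆ -0100,10--0
  m22 ⊆ 10--0 [E]
  m27 ⊆ 11-11 [E]
  m29 ⊆ 111-1 [E]
  m31 ⊆ 11-11,111-1
E = {-0100, 01000, 01110, 10--0, 11-11, 111-1}

6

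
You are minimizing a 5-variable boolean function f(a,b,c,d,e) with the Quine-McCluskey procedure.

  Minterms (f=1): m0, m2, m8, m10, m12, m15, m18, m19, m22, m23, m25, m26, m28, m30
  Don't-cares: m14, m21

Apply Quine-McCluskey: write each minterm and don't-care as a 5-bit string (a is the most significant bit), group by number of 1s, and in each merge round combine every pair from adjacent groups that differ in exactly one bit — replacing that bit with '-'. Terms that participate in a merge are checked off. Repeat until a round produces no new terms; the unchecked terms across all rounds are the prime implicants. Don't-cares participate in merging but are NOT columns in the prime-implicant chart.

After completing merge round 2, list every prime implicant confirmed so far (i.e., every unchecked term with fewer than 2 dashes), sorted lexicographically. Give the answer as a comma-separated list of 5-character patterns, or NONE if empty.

0111-, 101-1, 11001

Round 0: 00000✓ 00010✓ 01000✓ 01010✓ 01100✓ 01110✓ 01111✓ 10010✓ 10011✓ 10101✓ 10110✓ 10111✓ 11001 11010✓ 11100✓ 11110✓
Round 1: -0010✓ -1010✓ -1100✓ -1110✓ 0-000✓ 0-010✓ 000-0✓ 01-00✓ 01-10✓ 010-0✓ 011-0✓ 0111- 1-010✓ 1-110✓ 10-10✓ 10-11✓ 1001-✓ 101-1 1011-✓ 11-10✓ 111-0✓
Round 2: --010 -1-10 -11-0 0-0-0 01--0 1--10 10-1-
PIs = {--010, -1-10, -11-0, 0-0-0, 01--0, 0111-, 1--10, 10-1-, 101-1, 11001}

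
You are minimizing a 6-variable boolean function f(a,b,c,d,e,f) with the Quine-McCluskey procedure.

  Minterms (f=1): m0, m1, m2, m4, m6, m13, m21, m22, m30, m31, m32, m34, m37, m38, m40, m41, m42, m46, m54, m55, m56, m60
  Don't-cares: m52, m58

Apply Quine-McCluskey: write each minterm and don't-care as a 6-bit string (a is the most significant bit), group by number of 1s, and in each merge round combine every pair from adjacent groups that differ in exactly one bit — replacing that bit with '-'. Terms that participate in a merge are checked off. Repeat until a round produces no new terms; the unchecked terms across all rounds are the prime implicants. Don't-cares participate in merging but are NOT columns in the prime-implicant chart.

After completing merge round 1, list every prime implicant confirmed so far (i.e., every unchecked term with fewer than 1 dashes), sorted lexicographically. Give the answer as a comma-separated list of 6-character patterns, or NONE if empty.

001101, 010101, 100101

Round 0: 000000✓ 000001✓ 000010✓ 000100✓ 000110✓ 001101 010101 010110✓ 011110✓ 011111✓ 100000✓ 100010✓ 100101 100110✓ 101000✓ 101001✓ 101010✓ 101110✓ 110100✓ 110110✓ 110111✓ 111000✓ 111010✓ 111100✓
Round 1: -00000✓ -00010✓ -00110✓ -10110✓ 0-0110✓ 000-00✓ 000-10✓ 0000-0✓ 00000- 0001-0✓ 01-110 01111- 1-0110✓ 1-1000✓ 1-1010✓ 10-000✓ 10-010✓ 10-110✓ 100-10✓ 1000-0✓ 101-10✓ 1010-0✓ 10100- 11-100 1101-0 11011- 111-00 1110-0✓
Round 2: --0110 -00-10 -000-0 000--0 1-10-0 10--10 10-0-0
PIs = {--0110, -00-10, -000-0, 000--0, 00000-, 001101, 01-110, 010101, 01111-, 1-10-0, 10--10, 10-0-0, 100101, 10100-, 11-100, 1101-0, 11011-, 111-00}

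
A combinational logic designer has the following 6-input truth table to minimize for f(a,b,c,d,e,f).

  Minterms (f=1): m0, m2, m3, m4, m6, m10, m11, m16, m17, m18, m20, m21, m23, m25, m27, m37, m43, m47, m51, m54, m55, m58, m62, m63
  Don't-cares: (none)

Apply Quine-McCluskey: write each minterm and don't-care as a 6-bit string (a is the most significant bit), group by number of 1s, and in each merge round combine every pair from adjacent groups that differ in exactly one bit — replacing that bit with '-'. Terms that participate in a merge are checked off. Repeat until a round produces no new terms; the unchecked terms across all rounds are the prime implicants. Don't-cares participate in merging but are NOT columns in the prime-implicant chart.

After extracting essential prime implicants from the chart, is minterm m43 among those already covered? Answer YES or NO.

Round 0: 000000✓ 000010✓ 000011✓ 000100✓ 000110✓ 001010✓ 001011✓ 010000✓ 010001✓ 010010✓ 010100✓ 010101✓ 010111✓ 011001✓ 011011✓ 100101 101011✓ 101111✓ 110011✓ 110110✓ 110111✓ 111010✓ 111110✓ 111111✓
Round 1: -01011 -10111 0-0000✓ 0-0010✓ 0-0100✓ 0-1011 00-010✓ 00-011✓ 000-00✓ 000-10✓ 0000-0✓ 00001-✓ 0001-0✓ 00101-✓ 01-001 010-00✓ 010-01✓ 0100-0✓ 01000-✓ 0101-1 01010-✓ 0110-1 1-1111 101-11 11-110✓ 11-111✓ 110-11 11011-✓ 111-10 11111-✓
Round 2: 0-0-00 0-00-0 00-01- 000--0 010-0- 11-11-
PIs = {-01011, -10111, 0-0-00, 0-00-0, 0-1011, 00-01-, 000--0, 01-001, 010-0-, 0101-1, 0110-1, 1-1111, 100101, 101-11, 11-11-, 110-11, 111-10}
Coverage chart:
  m0: 0-0-00,0-00-0,000--0
  m2: 0-00-0,00-01-,000--0
  m3: 00-01- ←essential
  m4: 0-0-00,000--0
  m6: 000--0 ←essential
  m10: 00-01- ←essential
  m11: -01011,0-1011,00-01-
  m16: 0-0-00,0-00-0,010-0-
  m17: 01-001,010-0-
  m18: 0-00-0 ←essential
  m20: 0-0-00,010-0-
  m21: 010-0-,0101-1
  m23: -10111,0101-1
  m25: 01-001,0110-1
  m27: 0-1011,0110-1
  m37: 100101 ←essential
  m43: -01011,101-11
  m47: 1-1111,101-11
  m51: 110-11 ←essential
  m54: 11-11- ←essential
  m55: -10111,11-11-,110-11
  m58: 111-10 ←essential
  m62: 11-11-,111-10
  m63: 1-1111,11-11-
Essential: 0-00-0, 00-01-, 000--0, 100101, 11-11-, 110-11, 111-10

NO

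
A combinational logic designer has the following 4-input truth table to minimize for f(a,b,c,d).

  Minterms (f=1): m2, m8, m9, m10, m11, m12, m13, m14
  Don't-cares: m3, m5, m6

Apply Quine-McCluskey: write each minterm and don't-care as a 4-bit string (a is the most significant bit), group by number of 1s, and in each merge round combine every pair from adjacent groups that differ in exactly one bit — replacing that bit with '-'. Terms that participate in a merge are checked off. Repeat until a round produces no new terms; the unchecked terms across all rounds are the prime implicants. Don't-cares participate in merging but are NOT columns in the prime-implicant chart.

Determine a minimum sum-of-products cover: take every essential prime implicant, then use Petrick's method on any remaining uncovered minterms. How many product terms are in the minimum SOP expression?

3

Round 0: 0010✓ 0011✓ 0101✓ 0110✓ 1000✓ 1001✓ 1010✓ 1011✓ 1100✓ 1101✓ 1110✓
Round 1: -010✓ -011✓ -101 -110✓ 0-10✓ 001-✓ 1-00✓ 1-01✓ 1-10✓ 10-0✓ 10-1✓ 100-✓ 101-✓ 11-0✓ 110-✓
Round 2: --10 -01- 1--0 1-0- 10--
PIs = {--10, -01-, -101, 1--0, 1-0-, 10--}
Coverage chart:
  m2: --10,-01-
  m8: 1--0,1-0-,10--
  m9: 1-0-,10--
  m10: --10,-01-,1--0,10--
  m11: -01-,10--
  m12: 1--0,1-0-
  m13: -101,1-0-
  m14: --10,1--0
(no essential prime implicants)
Petrick residual → --10, -01-, 1-0-
Min cover (3 terms): cd' + b'c + ac'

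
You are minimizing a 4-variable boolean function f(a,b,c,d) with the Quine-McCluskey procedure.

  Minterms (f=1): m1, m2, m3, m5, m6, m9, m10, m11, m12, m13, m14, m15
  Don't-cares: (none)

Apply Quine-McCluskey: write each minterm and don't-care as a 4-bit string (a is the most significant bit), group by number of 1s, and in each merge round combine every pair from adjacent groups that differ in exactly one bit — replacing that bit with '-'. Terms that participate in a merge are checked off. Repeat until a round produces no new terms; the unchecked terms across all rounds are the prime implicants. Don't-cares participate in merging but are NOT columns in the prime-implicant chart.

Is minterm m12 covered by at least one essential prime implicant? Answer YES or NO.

size-2^0 implicants → 0001(✓)  0010(✓)  0011(✓)  0101(✓)  0110(✓)  1001(✓)  1010(✓)  1011(✓)  1100(✓)  1101(✓)  1110(✓)  1111(✓)
size-2^1 implicants → -001(✓)  -010(✓)  -011(✓)  -101(✓)  -110(✓)  0-01(✓)  0-10(✓)  00-1(✓)  001-(✓)  1-01(✓)  1-10(✓)  1-11(✓)  10-1(✓)  101-(✓)  11-0(✓)  11-1(✓)  110-(✓)  111-(✓)
size-2^2 implicants → --01  --10  -0-1  -01-  1--1  1-1-  11--
Unchecked terms (primes): --01, --10, -0-1, -01-, 1--1, 1-1-, 11--
Minterm coverage:
  m1 ⊆ --01,-0-1
  m2 ⊆ --10,-01-
  m3 ⊆ -0-1,-01-
  m5 ⊆ --01 [E]
  m6 ⊆ --10 [E]
  m9 ⊆ --01,-0-1,1--1
  m10 ⊆ --10,-01-,1-1-
  m11 ⊆ -0-1,-01-,1--1,1-1-
  m12 ⊆ 11-- [E]
  m13 ⊆ --01,1--1,11--
  m14 ⊆ --10,1-1-,11--
  m15 ⊆ 1--1,1-1-,11--
E = {--01, --10, 11--}

YES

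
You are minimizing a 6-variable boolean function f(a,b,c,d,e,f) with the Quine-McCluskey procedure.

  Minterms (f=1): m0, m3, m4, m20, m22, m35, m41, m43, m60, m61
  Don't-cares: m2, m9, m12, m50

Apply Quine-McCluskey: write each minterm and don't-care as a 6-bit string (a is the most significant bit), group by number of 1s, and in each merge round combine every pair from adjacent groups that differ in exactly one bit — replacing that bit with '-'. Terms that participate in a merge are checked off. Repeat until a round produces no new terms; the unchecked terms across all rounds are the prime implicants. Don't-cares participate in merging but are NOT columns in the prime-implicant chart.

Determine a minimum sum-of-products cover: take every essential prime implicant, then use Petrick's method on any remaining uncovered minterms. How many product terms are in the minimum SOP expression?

size-2^0 implicants → 000000(✓)  000010(✓)  000011(✓)  000100(✓)  001001(✓)  001100(✓)  010100(✓)  010110(✓)  100011(✓)  101001(✓)  101011(✓)  110010  111100(✓)  111101(✓)
size-2^1 implicants → -00011  -01001  0-0100  00-100  000-00  0000-0  00001-  0101-0  10-011  1010-1  11110-
Unchecked terms (primes): -00011, -01001, 0-0100, 00-100, 000-00, 0000-0, 00001-, 0101-0, 10-011, 1010-1, 110010, 11110-
Minterm coverage:
  m0 ⊆ 000-00,0000-0
  m3 ⊆ -00011,00001-
  m4 ⊆ 0-0100,00-100,000-00
  m20 ⊆ 0-0100,0101-0
  m22 ⊆ 0101-0 [E]
  m35 ⊆ -00011,10-011
  m41 ⊆ -01001,1010-1
  m43 ⊆ 10-011,1010-1
  m60 ⊆ 11110- [E]
  m61 ⊆ 11110- [E]
E = {0101-0, 11110-}
Petrick residual → -00011, 000-00, 1010-1
Cover = b'c'd'ef + a'b'c'e'f' + a'bc'df' + ab'cd'f + abcde'  |cover|=5

5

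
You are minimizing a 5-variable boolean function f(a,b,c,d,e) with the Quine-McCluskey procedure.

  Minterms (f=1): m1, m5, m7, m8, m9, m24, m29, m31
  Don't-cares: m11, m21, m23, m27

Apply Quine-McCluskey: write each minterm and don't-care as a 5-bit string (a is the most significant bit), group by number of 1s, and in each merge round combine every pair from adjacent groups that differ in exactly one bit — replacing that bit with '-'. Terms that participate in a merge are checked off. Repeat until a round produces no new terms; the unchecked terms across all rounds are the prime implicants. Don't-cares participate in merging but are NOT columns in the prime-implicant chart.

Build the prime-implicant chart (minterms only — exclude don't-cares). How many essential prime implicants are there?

3

Round 0: 00001✓ 00101✓ 00111✓ 01000✓ 01001✓ 01011✓ 10101✓ 10111✓ 11000✓ 11011✓ 11101✓ 11111✓
Round 1: -0101✓ -0111✓ -1000 -1011 0-001 00-01 001-1✓ 010-1 0100- 1-101✓ 1-111✓ 101-1✓ 11-11 111-1✓
Round 2: -01-1 1-1-1
PIs = {-01-1, -1000, -1011, 0-001, 00-01, 010-1, 0100-, 1-1-1, 11-11}
Coverage chart:
  m1: 0-001,00-01
  m5: -01-1,00-01
  m7: -01-1 ←essential
  m8: -1000,0100-
  m9: 0-001,010-1,0100-
  m24: -1000 ←essential
  m29: 1-1-1 ←essential
  m31: 1-1-1,11-11
Essential: -01-1, -1000, 1-1-1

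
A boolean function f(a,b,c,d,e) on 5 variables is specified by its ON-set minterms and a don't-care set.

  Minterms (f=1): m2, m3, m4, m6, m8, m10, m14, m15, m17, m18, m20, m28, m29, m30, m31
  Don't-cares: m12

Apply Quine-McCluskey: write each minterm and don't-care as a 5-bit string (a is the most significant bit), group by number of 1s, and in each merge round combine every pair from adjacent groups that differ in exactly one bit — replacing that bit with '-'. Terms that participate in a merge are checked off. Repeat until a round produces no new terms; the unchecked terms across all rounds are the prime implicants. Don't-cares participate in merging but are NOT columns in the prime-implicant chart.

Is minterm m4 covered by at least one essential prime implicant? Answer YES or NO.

YES

size-2^0 implicants → 00010(✓)  00011(✓)  00100(✓)  00110(✓)  01000(✓)  01010(✓)  01100(✓)  01110(✓)  01111(✓)  10001  10010(✓)  10100(✓)  11100(✓)  11101(✓)  11110(✓)  11111(✓)
size-2^1 implicants → -0010  -0100(✓)  -1100(✓)  -1110(✓)  -1111(✓)  0-010(✓)  0-100(✓)  0-110(✓)  00-10(✓)  0001-  001-0(✓)  01-00(✓)  01-10(✓)  010-0(✓)  011-0(✓)  0111-(✓)  1-100(✓)  111-0(✓)  111-1(✓)  1110-(✓)  1111-(✓)
size-2^2 implicants → --100  -11-0  -111-  0--10  0-1-0  01--0  111--
Unchecked terms (primes): --100, -0010, -11-0, -111-, 0--10, 0-1-0, 0001-, 01--0, 10001, 111--
Minterm coverage:
  m2 ⊆ -0010,0--10,0001-
  m3 ⊆ 0001- [E]
  m4 ⊆ --100,0-1-0
  m6 ⊆ 0--10,0-1-0
  m8 ⊆ 01--0 [E]
  m10 ⊆ 0--10,01--0
  m14 ⊆ -11-0,-111-,0--10,0-1-0,01--0
  m15 ⊆ -111- [E]
  m17 ⊆ 10001 [E]
  m18 ⊆ -0010 [E]
  m20 ⊆ --100 [E]
  m28 ⊆ --100,-11-0,111--
  m29 ⊆ 111-- [E]
  m30 ⊆ -11-0,-111-,111--
  m31 ⊆ -111-,111--
E = {--100, -0010, -111-, 0001-, 01--0, 10001, 111--}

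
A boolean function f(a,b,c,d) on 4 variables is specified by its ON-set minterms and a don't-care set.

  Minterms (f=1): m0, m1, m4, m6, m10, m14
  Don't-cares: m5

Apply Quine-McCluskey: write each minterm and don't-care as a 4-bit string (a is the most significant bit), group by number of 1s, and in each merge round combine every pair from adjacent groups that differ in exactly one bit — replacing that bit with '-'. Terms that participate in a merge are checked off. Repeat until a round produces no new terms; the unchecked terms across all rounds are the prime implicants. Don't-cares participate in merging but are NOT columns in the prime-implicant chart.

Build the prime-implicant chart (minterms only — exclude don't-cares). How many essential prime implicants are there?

2

size-2^0 implicants → 0000(✓)  0001(✓)  0100(✓)  0101(✓)  0110(✓)  1010(✓)  1110(✓)
size-2^1 implicants → -110  0-00(✓)  0-01(✓)  000-(✓)  01-0  010-(✓)  1-10
size-2^2 implicants → 0-0-
Unchecked terms (primes): -110, 0-0-, 01-0, 1-10
Minterm coverage:
  m0 ⊆ 0-0- [E]
  m1 ⊆ 0-0- [E]
  m4 ⊆ 0-0-,01-0
  m6 ⊆ -110,01-0
  m10 ⊆ 1-10 [E]
  m14 ⊆ -110,1-10
E = {0-0-, 1-10}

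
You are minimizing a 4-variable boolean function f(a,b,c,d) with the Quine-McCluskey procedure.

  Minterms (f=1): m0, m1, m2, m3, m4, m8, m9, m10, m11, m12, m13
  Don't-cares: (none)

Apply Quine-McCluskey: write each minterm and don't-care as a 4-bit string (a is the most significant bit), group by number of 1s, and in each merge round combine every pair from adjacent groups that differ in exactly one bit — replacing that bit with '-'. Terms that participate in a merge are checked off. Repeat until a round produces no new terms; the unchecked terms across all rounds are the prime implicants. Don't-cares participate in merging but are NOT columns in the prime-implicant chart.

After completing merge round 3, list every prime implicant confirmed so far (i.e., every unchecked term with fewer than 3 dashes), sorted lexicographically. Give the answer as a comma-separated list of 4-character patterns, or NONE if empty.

[col 0] 0000*, 0001*, 0010*, 0011*, 0100*, 1000*, 1001*, 1010*, 1011*, 1100*, 1101*
[col 1] -000*, -001*, -010*, -011*, -100*, 0-00*, 00-0*, 00-1*, 000-*, 001-*, 1-00*, 1-01*, 10-0*, 10-1*, 100-*, 101-*, 110-*
[col 2] --00, -0-0*, -0-1*, -00-*, -01-*, 00--*, 1-0-, 10--*
[col 3] -0--
Prime implicants: --00, -0--, 1-0-

--00, 1-0-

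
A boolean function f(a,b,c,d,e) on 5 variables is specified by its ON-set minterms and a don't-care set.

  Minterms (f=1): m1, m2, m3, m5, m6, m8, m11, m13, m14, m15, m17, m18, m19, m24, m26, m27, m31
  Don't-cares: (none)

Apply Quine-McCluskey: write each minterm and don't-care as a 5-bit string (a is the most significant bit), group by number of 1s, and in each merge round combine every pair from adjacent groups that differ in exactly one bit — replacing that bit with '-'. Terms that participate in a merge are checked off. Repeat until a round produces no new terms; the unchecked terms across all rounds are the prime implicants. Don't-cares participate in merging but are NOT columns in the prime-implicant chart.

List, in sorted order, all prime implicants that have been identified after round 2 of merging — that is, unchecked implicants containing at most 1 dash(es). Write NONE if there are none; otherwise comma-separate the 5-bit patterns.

Round 0: 00001✓ 00010✓ 00011✓ 00101✓ 00110✓ 01000✓ 01011✓ 01101✓ 01110✓ 01111✓ 10001✓ 10010✓ 10011✓ 11000✓ 11010✓ 11011✓ 11111✓
Round 1: -0001✓ -0010✓ -0011✓ -1000 -1011✓ -1111✓ 0-011✓ 0-101 0-110 00-01 00-10 000-1✓ 0001-✓ 01-11✓ 011-1 0111- 1-010✓ 1-011✓ 100-1✓ 1001-✓ 11-11✓ 110-0 1101-✓
Round 2: --011 -00-1 -001- -1-11 1-01-
PIs = {--011, -00-1, -001-, -1-11, -1000, 0-101, 0-110, 00-01, 00-10, 011-1, 0111-, 1-01-, 110-0}

-1000, 0-101, 0-110, 00-01, 00-10, 011-1, 0111-, 110-0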